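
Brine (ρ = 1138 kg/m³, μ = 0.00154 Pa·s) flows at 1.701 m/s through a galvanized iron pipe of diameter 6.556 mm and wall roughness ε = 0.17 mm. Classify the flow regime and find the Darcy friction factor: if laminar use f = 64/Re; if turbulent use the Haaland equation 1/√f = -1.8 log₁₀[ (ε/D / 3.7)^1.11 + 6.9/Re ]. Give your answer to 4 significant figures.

Re = ρVD/μ = 1138·1.701·0.006556/0.00154 = 8241.
Re > 4000 → turbulent. ε/D = 0.00017/0.006556 = 0.0259; Haaland: 1/√f = -1.8 log₁₀[0.00406 + 0.000837] = 4.158, so f = 0.05784.

f ≈ 0.05784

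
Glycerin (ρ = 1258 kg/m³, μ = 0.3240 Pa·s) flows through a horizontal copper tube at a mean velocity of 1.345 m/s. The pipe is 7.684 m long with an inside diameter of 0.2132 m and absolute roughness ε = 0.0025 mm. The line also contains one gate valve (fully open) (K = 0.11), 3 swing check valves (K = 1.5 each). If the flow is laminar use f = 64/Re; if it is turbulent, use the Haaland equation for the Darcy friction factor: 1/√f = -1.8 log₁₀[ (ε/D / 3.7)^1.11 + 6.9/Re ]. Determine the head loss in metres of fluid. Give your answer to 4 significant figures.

Reynolds number Re = ρVD/μ = 1258 · 1.345 · 0.2132 / 0.324 = 1113.
Re < 2300 → laminar flow, so f = 64/Re = 64/1113 = 0.05748 (the turbulent correlation is not needed).
Total minor-loss coefficient ΣK = 1·0.11 + 3·1.5 = 4.61.
ΔP = [f·L/D + ΣK]·(ρV²/2) = [0.05748·7.684/0.2132 + 4.61]·(1258·1.345²/2) = [2.072 + 4.61]·1138 = 7603 Pa.
Head loss h_f = ΔP/(ρg) = 7603/(1258·9.81) = 0.6161 m.

h_f ≈ 0.6161 m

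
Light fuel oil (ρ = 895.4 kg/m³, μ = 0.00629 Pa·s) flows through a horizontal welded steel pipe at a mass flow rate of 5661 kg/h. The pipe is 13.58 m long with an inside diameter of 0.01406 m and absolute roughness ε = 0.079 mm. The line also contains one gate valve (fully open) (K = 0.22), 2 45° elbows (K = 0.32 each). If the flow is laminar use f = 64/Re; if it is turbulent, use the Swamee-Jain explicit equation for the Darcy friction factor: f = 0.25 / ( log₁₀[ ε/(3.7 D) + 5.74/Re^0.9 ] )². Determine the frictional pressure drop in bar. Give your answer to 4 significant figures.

ΔP ≈ 20.10 bar

ṁ = 5661 kg/h = 5661/3600 = 1.573 kg/s.
A = πD²/4 = π(0.01406)²/4 = 0.0001553 m²; mean velocity V = ṁ/(ρA) = 1.573/(895.4 · 0.0001553) = 11.31 m/s.
Reynolds number Re = ρVD/μ = 895.4 · 11.31 · 0.01406 / 0.00629 = 2.264e+04.
Re > 4000 → turbulent. Relative roughness ε/D = 7.9e-05/0.01406 = 0.00562. Swamee-Jain: f = 0.25/(log₁₀[0.00562/3.7 + 5.74/2.264e+04^0.9])² = 0.25/(log₁₀[0.00152 + 0.000691])² = 0.25/(-2.656)² = 0.03545.
Total minor-loss coefficient ΣK = 1·0.22 + 2·0.32 = 0.86.
ΔP = [f·L/D + ΣK]·(ρV²/2) = [0.03545·13.58/0.01406 + 0.86]·(895.4·11.31²/2) = [34.24 + 0.86]·5.728e+04 = 2.01e+06 Pa.
ΔP = 2.01e+06 Pa = 20.10 bar.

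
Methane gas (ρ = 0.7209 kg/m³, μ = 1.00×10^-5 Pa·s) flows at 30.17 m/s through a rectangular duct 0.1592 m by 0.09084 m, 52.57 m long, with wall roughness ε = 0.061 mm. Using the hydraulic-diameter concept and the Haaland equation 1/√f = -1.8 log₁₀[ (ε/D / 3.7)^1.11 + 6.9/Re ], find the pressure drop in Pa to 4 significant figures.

ΔP ≈ 2751 Pa

Hydraulic diameter D_h = 4A/P = 4·(0.1592·0.09084)/(2·(0.1592+0.09084)) = 0.05785/0.5001 = 0.1157 m.
Re = ρVD_h/μ = 0.7209·30.17·0.1157/1e-05 = 2.516e+05.
ε/D_h = 6.1e-05/0.1157 = 0.000527; Haaland gives 1/√f = -1.8 log₁₀[5.38e-05+2.74e-05] = 7.363, so f = 0.01845.
ΔP = f(L/D_h)(ρV²/2) = 0.01845·52.57/0.1157·328.1 = 2751 Pa.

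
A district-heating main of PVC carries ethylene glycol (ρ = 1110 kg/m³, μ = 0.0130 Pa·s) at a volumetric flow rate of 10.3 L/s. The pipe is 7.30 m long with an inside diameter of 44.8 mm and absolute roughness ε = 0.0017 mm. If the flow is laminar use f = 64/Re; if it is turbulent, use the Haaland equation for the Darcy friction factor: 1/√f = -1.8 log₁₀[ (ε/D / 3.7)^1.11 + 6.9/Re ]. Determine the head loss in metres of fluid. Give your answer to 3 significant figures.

Q = 10.3 L/s = 10.3/1000 = 0.0103 m³/s.
Cross-sectional area A = πD²/4 = π(0.0448)²/4 = 0.001576 m²; mean velocity V = Q/A = 0.0103/0.001576 = 6.534 m/s.
Reynolds number Re = ρVD/μ = 1110 · 6.534 · 0.0448 / 0.013 = 2.499e+04.
Re > 4000 → turbulent. Relative roughness ε/D = 1.7e-06/0.0448 = 3.79e-05. Haaland: 1/√f = -1.8 log₁₀[(3.79e-05/3.7)^1.11 + 6.9/2.499e+04] = -1.8 log₁₀[2.9e-06 + 0.000276] = 6.398, so f = 0.02443.
Darcy-Weisbach: ΔP = f(L/D)(ρV²/2) = 0.02443·(7.3/0.0448)·(1110·6.534²/2) = 0.02443·162.9·2.37e+04 = 9.433e+04 Pa.
Head loss h_f = ΔP/(ρg) = 9.433e+04/(1110·9.81) = 8.66 m.

h_f ≈ 8.66 m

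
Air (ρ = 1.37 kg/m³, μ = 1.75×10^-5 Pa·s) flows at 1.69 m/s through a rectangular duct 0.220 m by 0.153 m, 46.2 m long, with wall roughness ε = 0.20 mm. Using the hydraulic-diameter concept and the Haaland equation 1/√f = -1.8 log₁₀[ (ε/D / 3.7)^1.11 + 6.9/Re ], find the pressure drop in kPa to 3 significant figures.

ΔP ≈ 0.0135 kPa

Hydraulic diameter D_h = 4A/P = 4·(0.22·0.153)/(2·(0.22+0.153)) = 0.1346/0.746 = 0.1805 m.
Re = ρVD_h/μ = 1.37·1.69·0.1805/1.75e-05 = 2.388e+04.
ε/D_h = 0.0002/0.1805 = 0.00111; Haaland gives 1/√f = -1.8 log₁₀[0.000123+0.000289] = 6.094, so f = 0.02693.
ΔP = f(L/D_h)(ρV²/2) = 0.02693·46.2/0.1805·1.956 = 13.49 Pa.
ΔP = 0.0135 kPa.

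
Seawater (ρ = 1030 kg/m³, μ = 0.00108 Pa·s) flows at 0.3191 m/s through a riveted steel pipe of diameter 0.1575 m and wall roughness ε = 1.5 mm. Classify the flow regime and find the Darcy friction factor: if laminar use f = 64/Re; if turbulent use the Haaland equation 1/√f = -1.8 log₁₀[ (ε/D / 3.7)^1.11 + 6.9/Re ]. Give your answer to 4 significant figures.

Re = ρVD/μ = 1030·0.3191·0.1575/0.00108 = 4.793e+04.
Re > 4000 → turbulent. ε/D = 0.0015/0.1575 = 0.00952; Haaland: 1/√f = -1.8 log₁₀[0.00134 + 0.000144] = 5.094, so f = 0.03854.

f ≈ 0.03854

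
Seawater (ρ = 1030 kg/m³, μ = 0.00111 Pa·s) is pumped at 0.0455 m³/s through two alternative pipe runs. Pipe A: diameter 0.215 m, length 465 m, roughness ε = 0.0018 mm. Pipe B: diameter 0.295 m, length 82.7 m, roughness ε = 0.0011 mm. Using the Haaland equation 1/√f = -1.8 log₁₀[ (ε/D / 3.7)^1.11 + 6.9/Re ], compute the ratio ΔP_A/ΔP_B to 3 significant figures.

ΔP_A/ΔP_B ≈ 25.8

Pipe A: V = Q/A = 0.0455/0.03631 = 1.253 m/s; Re = 2.5e+05; ε/D = 8.37e-06; Haaland → f = 0.0149; ΔP_A = f(L/D)(ρV²/2) = 2.607e+04 Pa.
Pipe B: V = Q/A = 0.0455/0.06835 = 0.6657 m/s; Re = 1.822e+05; ε/D = 3.73e-06; Haaland → f = 0.0158; ΔP_B = f(L/D)(ρV²/2) = 1011 Pa.
ΔP_A/ΔP_B = 2.607e+04/1011 = 25.8.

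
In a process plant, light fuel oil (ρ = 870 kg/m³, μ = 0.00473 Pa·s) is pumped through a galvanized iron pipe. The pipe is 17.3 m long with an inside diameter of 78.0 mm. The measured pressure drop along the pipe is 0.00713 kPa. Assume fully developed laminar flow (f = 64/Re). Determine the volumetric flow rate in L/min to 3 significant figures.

Q ≈ 4.75 L/min

For laminar flow, f = 64/Re with Re = ρVD/μ, so Darcy-Weisbach reduces to ΔP = 32μLV/D². Solving for V: V = ΔP·D²/(32μL) = 7.13·(0.078)²/(32·0.00473·17.3) = 0.01657 m/s.
Check: Re = ρVD/μ = 870·0.01657·0.078/0.00473 = 237.7 < 2300, so the laminar assumption holds.
Q = V·A = 0.01657·(π/4·0.078²) = 7.916e-05 m³/s = 4.75 L/min.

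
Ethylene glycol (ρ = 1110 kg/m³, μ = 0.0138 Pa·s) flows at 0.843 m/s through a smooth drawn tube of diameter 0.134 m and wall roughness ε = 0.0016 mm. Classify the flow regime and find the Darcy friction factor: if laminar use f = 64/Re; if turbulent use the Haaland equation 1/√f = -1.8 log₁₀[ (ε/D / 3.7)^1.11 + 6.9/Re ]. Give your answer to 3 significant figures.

Re = ρVD/μ = 1110·0.843·0.134/0.0138 = 9086.
Re > 4000 → turbulent. ε/D = 1.6e-06/0.134 = 1.19e-05; Haaland: 1/√f = -1.8 log₁₀[8.03e-07 + 0.000759] = 5.614, so f = 0.03173.

f ≈ 0.0317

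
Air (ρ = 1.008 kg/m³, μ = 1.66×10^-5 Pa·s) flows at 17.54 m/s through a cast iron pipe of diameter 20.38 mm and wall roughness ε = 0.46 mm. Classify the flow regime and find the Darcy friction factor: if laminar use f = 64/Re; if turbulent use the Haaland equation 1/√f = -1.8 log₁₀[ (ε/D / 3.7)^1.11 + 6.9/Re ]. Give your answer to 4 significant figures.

f ≈ 0.05269

Re = ρVD/μ = 1.008·17.54·0.02038/1.66e-05 = 2.171e+04.
Re > 4000 → turbulent. ε/D = 0.00046/0.02038 = 0.0226; Haaland: 1/√f = -1.8 log₁₀[0.00348 + 0.000318] = 4.357, so f = 0.05269.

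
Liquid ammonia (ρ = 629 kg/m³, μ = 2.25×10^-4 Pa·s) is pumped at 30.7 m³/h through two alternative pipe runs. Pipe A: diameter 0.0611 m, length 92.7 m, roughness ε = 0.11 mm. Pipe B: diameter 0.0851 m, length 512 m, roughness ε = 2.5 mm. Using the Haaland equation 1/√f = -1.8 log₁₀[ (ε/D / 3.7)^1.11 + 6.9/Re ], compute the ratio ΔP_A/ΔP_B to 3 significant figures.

ΔP_A/ΔP_B ≈ 0.387

Pipe A: V = Q/A = 0.008528/0.002932 = 2.908 m/s; Re = 4.968e+05; ε/D = 0.0018; Haaland → f = 0.02317; ΔP_A = f(L/D)(ρV²/2) = 9.354e+04 Pa.
Pipe B: V = Q/A = 0.008528/0.005688 = 1.499 m/s; Re = 3.567e+05; ε/D = 0.0294; Haaland → f = 0.05688; ΔP_B = f(L/D)(ρV²/2) = 2.419e+05 Pa.
ΔP_A/ΔP_B = 9.354e+04/2.419e+05 = 0.387.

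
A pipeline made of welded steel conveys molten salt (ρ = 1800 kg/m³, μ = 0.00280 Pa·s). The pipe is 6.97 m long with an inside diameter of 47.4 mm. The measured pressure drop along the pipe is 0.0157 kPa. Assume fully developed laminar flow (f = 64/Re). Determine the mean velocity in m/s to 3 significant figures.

For laminar flow, f = 64/Re with Re = ρVD/μ, so Darcy-Weisbach reduces to ΔP = 32μLV/D². Solving for V: V = ΔP·D²/(32μL) = 15.7·(0.0474)²/(32·0.0028·6.97) = 0.05648 m/s.
Check: Re = ρVD/μ = 1800·0.05648·0.0474/0.0028 = 1721 < 2300, so the laminar assumption holds.

V ≈ 0.0565 m/s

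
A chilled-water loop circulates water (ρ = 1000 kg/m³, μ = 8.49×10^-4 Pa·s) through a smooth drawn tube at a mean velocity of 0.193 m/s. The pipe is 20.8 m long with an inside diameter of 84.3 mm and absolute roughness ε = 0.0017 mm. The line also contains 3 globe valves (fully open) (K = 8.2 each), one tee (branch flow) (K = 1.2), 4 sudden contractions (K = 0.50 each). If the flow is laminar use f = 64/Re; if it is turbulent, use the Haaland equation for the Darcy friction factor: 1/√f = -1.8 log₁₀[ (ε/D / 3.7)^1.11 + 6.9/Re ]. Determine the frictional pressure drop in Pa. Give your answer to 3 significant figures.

Reynolds number Re = ρVD/μ = 1000 · 0.193 · 0.0843 / 0.000849 = 1.916e+04.
Re > 4000 → turbulent. Relative roughness ε/D = 1.7e-06/0.0843 = 2.02e-05. Haaland: 1/√f = -1.8 log₁₀[(2.02e-05/3.7)^1.11 + 6.9/1.916e+04] = -1.8 log₁₀[1.44e-06 + 0.00036] = 6.195, so f = 0.02605.
Total minor-loss coefficient ΣK = 3·8.2 + 1·1.2 + 4·0.5 = 27.8.
ΔP = [f·L/D + ΣK]·(ρV²/2) = [0.02605·20.8/0.0843 + 27.8]·(1000·0.193²/2) = [6.428 + 27.8]·18.62 = 637.5 Pa.

ΔP ≈ 637 Pa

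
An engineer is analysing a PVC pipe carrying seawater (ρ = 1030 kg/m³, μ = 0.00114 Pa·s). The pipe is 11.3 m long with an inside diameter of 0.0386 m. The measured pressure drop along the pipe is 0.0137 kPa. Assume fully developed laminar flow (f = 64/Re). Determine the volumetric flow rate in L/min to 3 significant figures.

For laminar flow, f = 64/Re with Re = ρVD/μ, so Darcy-Weisbach reduces to ΔP = 32μLV/D². Solving for V: V = ΔP·D²/(32μL) = 13.7·(0.0386)²/(32·0.00114·11.3) = 0.04952 m/s.
Check: Re = ρVD/μ = 1030·0.04952·0.0386/0.00114 = 1727 < 2300, so the laminar assumption holds.
Q = V·A = 0.04952·(π/4·0.0386²) = 5.795e-05 m³/s = 3.48 L/min.

Q ≈ 3.48 L/min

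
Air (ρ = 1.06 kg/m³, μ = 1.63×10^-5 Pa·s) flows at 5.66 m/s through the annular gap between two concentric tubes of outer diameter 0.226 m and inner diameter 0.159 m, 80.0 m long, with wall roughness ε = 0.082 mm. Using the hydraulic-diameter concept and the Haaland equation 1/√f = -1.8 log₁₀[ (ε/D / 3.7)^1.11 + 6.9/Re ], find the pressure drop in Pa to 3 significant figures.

Hydraulic diameter D_h = 4A/P = D_o - D_i = 0.226 - 0.159 = 0.067 m.
Re = ρVD_h/μ = 1.06·5.66·0.067/1.63e-05 = 2.466e+04.
ε/D_h = 8.2e-05/0.067 = 0.00122; Haaland gives 1/√f = -1.8 log₁₀[0.000137+0.00028] = 6.084, so f = 0.02701.
ΔP = f(L/D_h)(ρV²/2) = 0.02701·80/0.067·16.98 = 547.7 Pa.

ΔP ≈ 548 Pa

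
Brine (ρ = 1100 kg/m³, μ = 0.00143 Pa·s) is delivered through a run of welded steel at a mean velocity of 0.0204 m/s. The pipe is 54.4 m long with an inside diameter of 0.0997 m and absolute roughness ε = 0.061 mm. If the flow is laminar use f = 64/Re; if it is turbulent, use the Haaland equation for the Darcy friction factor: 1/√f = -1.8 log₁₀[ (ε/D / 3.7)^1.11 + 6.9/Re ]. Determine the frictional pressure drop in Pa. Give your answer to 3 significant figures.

ΔP ≈ 5.11 Pa

Reynolds number Re = ρVD/μ = 1100 · 0.0204 · 0.0997 / 0.00143 = 1565.
Re < 2300 → laminar flow, so f = 64/Re = 64/1565 = 0.04091 (the turbulent correlation is not needed).
Darcy-Weisbach: ΔP = f(L/D)(ρV²/2) = 0.04091·(54.4/0.0997)·(1100·0.0204²/2) = 0.04091·545.6·0.2289 = 5.109 Pa.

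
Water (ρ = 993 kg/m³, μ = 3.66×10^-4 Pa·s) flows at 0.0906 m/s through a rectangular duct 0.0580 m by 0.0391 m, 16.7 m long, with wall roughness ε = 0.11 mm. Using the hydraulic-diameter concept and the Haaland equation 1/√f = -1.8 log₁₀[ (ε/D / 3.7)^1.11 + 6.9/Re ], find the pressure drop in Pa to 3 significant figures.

ΔP ≈ 48.2 Pa

Hydraulic diameter D_h = 4A/P = 4·(0.058·0.0391)/(2·(0.058+0.0391)) = 0.009071/0.1942 = 0.04671 m.
Re = ρVD_h/μ = 993·0.0906·0.04671/0.000366 = 1.148e+04.
ε/D_h = 0.00011/0.04671 = 0.00235; Haaland gives 1/√f = -1.8 log₁₀[0.000283+0.000601] = 5.496, so f = 0.0331.
ΔP = f(L/D_h)(ρV²/2) = 0.0331·16.7/0.04671·4.075 = 48.23 Pa.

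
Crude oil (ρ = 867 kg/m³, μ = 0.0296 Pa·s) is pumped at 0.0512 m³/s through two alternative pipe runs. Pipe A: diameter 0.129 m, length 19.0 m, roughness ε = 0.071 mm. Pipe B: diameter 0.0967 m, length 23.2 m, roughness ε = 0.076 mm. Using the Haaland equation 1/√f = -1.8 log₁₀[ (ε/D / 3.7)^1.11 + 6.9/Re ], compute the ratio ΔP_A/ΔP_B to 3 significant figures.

Pipe A: V = Q/A = 0.0512/0.01307 = 3.917 m/s; Re = 1.48e+04; ε/D = 0.00055; Haaland → f = 0.02866; ΔP_A = f(L/D)(ρV²/2) = 2.808e+04 Pa.
Pipe B: V = Q/A = 0.0512/0.007344 = 6.972 m/s; Re = 1.975e+04; ε/D = 0.000786; Haaland → f = 0.02729; ΔP_B = f(L/D)(ρV²/2) = 1.379e+05 Pa.
ΔP_A/ΔP_B = 2.808e+04/1.379e+05 = 0.204.

ΔP_A/ΔP_B ≈ 0.204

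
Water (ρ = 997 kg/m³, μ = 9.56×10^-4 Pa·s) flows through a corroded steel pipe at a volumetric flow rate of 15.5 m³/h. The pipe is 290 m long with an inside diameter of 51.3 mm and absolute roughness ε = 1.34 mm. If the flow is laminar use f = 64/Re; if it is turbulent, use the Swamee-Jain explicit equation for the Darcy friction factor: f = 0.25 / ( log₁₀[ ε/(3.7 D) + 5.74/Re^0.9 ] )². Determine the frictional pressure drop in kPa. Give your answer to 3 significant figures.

ΔP ≈ 667 kPa

Q = 15.5 m³/h = 15.5/3600 = 0.004306 m³/s.
Cross-sectional area A = πD²/4 = π(0.0513)²/4 = 0.002067 m²; mean velocity V = Q/A = 0.004306/0.002067 = 2.083 m/s.
Reynolds number Re = ρVD/μ = 997 · 2.083 · 0.0513 / 0.000956 = 1.114e+05.
Re > 4000 → turbulent. Relative roughness ε/D = 0.00134/0.0513 = 0.0261. Swamee-Jain: f = 0.25/(log₁₀[0.0261/3.7 + 5.74/1.114e+05^0.9])² = 0.25/(log₁₀[0.00706 + 0.000165])² = 0.25/(-2.141)² = 0.05453.
Darcy-Weisbach: ΔP = f(L/D)(ρV²/2) = 0.05453·(290/0.0513)·(997·2.083²/2) = 0.05453·5653·2163 = 6.668e+05 Pa.
ΔP = 6.668e+05 Pa = 667 kPa.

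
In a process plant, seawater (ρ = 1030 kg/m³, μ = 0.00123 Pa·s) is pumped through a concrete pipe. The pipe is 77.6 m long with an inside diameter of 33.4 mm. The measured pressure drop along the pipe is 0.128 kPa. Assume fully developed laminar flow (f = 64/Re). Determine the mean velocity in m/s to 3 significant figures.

For laminar flow, f = 64/Re with Re = ρVD/μ, so Darcy-Weisbach reduces to ΔP = 32μLV/D². Solving for V: V = ΔP·D²/(32μL) = 128·(0.0334)²/(32·0.00123·77.6) = 0.04675 m/s.
Check: Re = ρVD/μ = 1030·0.04675·0.0334/0.00123 = 1308 < 2300, so the laminar assumption holds.

V ≈ 0.0468 m/s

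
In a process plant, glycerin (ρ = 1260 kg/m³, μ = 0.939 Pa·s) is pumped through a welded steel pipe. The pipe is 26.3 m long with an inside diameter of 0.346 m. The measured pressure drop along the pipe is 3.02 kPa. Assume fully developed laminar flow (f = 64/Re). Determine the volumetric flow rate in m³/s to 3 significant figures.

For laminar flow, f = 64/Re with Re = ρVD/μ, so Darcy-Weisbach reduces to ΔP = 32μLV/D². Solving for V: V = ΔP·D²/(32μL) = 3020·(0.346)²/(32·0.939·26.3) = 0.4575 m/s.
Check: Re = ρVD/μ = 1260·0.4575·0.346/0.939 = 212.4 < 2300, so the laminar assumption holds.
Q = V·A = 0.4575·(π/4·0.346²) = 0.04302 m³/s = 0.0430 m³/s.

Q ≈ 0.0430 m³/s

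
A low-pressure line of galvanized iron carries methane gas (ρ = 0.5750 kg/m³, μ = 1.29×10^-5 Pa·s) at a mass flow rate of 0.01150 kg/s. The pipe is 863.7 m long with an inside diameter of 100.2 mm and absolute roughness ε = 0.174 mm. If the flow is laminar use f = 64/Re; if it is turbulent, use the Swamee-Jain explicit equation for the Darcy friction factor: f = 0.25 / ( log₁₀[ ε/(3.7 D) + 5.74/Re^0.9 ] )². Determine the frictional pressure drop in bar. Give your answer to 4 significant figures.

A = πD²/4 = π(0.1002)²/4 = 0.007885 m²; mean velocity V = ṁ/(ρA) = 0.0115/(0.575 · 0.007885) = 2.536 m/s.
Reynolds number Re = ρVD/μ = 0.575 · 2.536 · 0.1002 / 1.29e-05 = 1.133e+04.
Re > 4000 → turbulent. Relative roughness ε/D = 0.000174/0.1002 = 0.00174. Swamee-Jain: f = 0.25/(log₁₀[0.00174/3.7 + 5.74/1.133e+04^0.9])² = 0.25/(log₁₀[0.000469 + 0.00129])² = 0.25/(-2.755)² = 0.03294.
Darcy-Weisbach: ΔP = f(L/D)(ρV²/2) = 0.03294·(863.7/0.1002)·(0.575·2.536²/2) = 0.03294·8620·1.849 = 525.1 Pa.
ΔP = 525.1 Pa = 0.005251 bar.

ΔP ≈ 0.005251 bar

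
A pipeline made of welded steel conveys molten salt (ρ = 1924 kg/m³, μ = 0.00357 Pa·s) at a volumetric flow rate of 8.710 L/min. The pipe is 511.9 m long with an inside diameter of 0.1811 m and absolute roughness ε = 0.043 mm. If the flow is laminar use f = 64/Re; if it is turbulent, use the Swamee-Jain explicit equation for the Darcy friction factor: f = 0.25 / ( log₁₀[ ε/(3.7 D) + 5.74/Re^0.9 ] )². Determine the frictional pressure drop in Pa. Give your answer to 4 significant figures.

ΔP ≈ 10.05 Pa

Q = 8.710 L/min = 8.710/60000 = 0.0001452 m³/s.
Cross-sectional area A = πD²/4 = π(0.1811)²/4 = 0.02576 m²; mean velocity V = Q/A = 0.0001452/0.02576 = 0.005636 m/s.
Reynolds number Re = ρVD/μ = 1924 · 0.005636 · 0.1811 / 0.00357 = 550.
Re < 2300 → laminar flow, so f = 64/Re = 64/550 = 0.1164 (the turbulent correlation is not needed).
Darcy-Weisbach: ΔP = f(L/D)(ρV²/2) = 0.1164·(511.9/0.1811)·(1924·0.005636²/2) = 0.1164·2827·0.03055 = 10.05 Pa.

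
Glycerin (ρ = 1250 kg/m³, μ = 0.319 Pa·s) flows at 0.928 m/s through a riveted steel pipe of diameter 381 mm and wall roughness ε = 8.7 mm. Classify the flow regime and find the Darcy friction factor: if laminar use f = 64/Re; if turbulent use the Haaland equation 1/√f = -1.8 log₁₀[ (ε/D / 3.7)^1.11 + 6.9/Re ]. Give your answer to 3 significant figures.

Re = ρVD/μ = 1250·0.928·0.381/0.319 = 1385.
Re < 2300 → laminar, so f = 64/Re = 0.04619 (roughness is irrelevant in laminar flow).

f ≈ 0.0462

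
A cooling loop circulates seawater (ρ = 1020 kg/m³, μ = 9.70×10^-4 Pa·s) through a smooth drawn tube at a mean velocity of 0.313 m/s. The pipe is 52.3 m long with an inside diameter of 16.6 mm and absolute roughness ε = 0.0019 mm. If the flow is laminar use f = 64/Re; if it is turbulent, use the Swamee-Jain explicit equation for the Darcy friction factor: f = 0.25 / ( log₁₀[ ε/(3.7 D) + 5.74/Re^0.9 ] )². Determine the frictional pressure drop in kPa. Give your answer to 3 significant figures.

Reynolds number Re = ρVD/μ = 1020 · 0.313 · 0.0166 / 0.00097 = 5464.
Re > 4000 → turbulent. Relative roughness ε/D = 1.9e-06/0.0166 = 0.000114. Swamee-Jain: f = 0.25/(log₁₀[0.000114/3.7 + 5.74/5464^0.9])² = 0.25/(log₁₀[3.09e-05 + 0.00248])² = 0.25/(-2.599)² = 0.037.
Darcy-Weisbach: ΔP = f(L/D)(ρV²/2) = 0.037·(52.3/0.0166)·(1020·0.313²/2) = 0.037·3151·49.96 = 5824 Pa.
ΔP = 5824 Pa = 5.82 kPa.

ΔP ≈ 5.82 kPa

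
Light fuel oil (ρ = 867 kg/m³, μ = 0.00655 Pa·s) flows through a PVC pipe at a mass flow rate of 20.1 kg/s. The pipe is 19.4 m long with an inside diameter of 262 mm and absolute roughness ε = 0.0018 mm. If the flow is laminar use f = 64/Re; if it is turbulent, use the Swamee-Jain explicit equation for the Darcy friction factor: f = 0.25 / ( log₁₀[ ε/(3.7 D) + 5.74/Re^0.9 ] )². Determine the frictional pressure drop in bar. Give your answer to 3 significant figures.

A = πD²/4 = π(0.262)²/4 = 0.05391 m²; mean velocity V = ṁ/(ρA) = 20.1/(867 · 0.05391) = 0.43 m/s.
Reynolds number Re = ρVD/μ = 867 · 0.43 · 0.262 / 0.00655 = 1.491e+04.
Re > 4000 → turbulent. Relative roughness ε/D = 1.8e-06/0.262 = 6.87e-06. Swamee-Jain: f = 0.25/(log₁₀[6.87e-06/3.7 + 5.74/1.491e+04^0.9])² = 0.25/(log₁₀[1.86e-06 + 0.00101])² = 0.25/(-2.996)² = 0.02784.
Darcy-Weisbach: ΔP = f(L/D)(ρV²/2) = 0.02784·(19.4/0.262)·(867·0.43²/2) = 0.02784·74.05·80.16 = 165.3 Pa.
ΔP = 165.3 Pa = 0.00165 bar.

ΔP ≈ 0.00165 bar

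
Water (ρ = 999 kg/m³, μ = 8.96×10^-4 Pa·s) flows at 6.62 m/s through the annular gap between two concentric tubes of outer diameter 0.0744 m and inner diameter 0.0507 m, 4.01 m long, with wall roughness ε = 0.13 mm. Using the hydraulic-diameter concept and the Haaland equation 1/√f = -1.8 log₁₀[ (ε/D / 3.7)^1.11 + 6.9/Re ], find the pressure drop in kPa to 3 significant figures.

ΔP ≈ 118 kPa

Hydraulic diameter D_h = 4A/P = D_o - D_i = 0.0744 - 0.0507 = 0.0237 m.
Re = ρVD_h/μ = 999·6.62·0.0237/0.000896 = 1.749e+05.
ε/D_h = 0.00013/0.0237 = 0.00549; Haaland gives 1/√f = -1.8 log₁₀[0.000724+3.94e-05] = 5.611, so f = 0.03176.
ΔP = f(L/D_h)(ρV²/2) = 0.03176·4.01/0.0237·2.189e+04 = 1.176e+05 Pa.
ΔP = 118 kPa.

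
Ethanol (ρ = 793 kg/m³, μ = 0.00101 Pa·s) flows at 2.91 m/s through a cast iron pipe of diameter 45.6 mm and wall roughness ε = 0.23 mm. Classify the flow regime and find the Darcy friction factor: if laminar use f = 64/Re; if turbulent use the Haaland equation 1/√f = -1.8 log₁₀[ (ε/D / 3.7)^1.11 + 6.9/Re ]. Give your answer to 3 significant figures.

f ≈ 0.0313

Re = ρVD/μ = 793·2.91·0.0456/0.00101 = 1.042e+05.
Re > 4000 → turbulent. ε/D = 0.00023/0.0456 = 0.00504; Haaland: 1/√f = -1.8 log₁₀[0.00066 + 6.62e-05] = 5.65, so f = 0.03132.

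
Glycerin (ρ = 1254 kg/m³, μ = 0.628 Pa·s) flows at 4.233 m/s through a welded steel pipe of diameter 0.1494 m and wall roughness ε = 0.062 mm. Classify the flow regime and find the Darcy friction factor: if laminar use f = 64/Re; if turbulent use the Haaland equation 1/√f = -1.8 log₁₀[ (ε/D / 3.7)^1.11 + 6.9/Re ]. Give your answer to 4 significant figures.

f ≈ 0.05068

Re = ρVD/μ = 1254·4.233·0.1494/0.628 = 1263.
Re < 2300 → laminar, so f = 64/Re = 0.05068 (roughness is irrelevant in laminar flow).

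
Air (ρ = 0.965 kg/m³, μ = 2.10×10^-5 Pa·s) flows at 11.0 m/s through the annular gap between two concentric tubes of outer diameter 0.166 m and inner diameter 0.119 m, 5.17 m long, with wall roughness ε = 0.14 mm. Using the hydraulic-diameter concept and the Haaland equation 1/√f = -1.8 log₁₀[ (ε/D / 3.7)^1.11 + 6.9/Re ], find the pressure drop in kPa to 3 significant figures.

ΔP ≈ 0.196 kPa

Hydraulic diameter D_h = 4A/P = D_o - D_i = 0.166 - 0.119 = 0.047 m.
Re = ρVD_h/μ = 0.965·11·0.047/2.1e-05 = 2.376e+04.
ε/D_h = 0.00014/0.047 = 0.00298; Haaland gives 1/√f = -1.8 log₁₀[0.000368+0.00029] = 5.727, so f = 0.03049.
ΔP = f(L/D_h)(ρV²/2) = 0.03049·5.17/0.047·58.38 = 195.8 Pa.
ΔP = 0.196 kPa.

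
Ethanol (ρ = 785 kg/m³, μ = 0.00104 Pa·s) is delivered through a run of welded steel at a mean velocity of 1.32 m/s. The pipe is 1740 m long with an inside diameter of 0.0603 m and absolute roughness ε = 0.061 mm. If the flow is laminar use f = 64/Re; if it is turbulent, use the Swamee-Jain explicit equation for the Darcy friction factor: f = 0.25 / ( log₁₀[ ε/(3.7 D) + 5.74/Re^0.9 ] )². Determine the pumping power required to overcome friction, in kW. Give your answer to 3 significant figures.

P ≈ 1.76 kW

Reynolds number Re = ρVD/μ = 785 · 1.32 · 0.0603 / 0.00104 = 6.008e+04.
Re > 4000 → turbulent. Relative roughness ε/D = 6.1e-05/0.0603 = 0.00101. Swamee-Jain: f = 0.25/(log₁₀[0.00101/3.7 + 5.74/6.008e+04^0.9])² = 0.25/(log₁₀[0.000273 + 0.000287])² = 0.25/(-3.251)² = 0.02365.
Darcy-Weisbach: ΔP = f(L/D)(ρV²/2) = 0.02365·(1740/0.0603)·(785·1.32²/2) = 0.02365·2.886e+04·683.9 = 4.667e+05 Pa.
Q = V·A = 1.32·0.002856 = 0.00377 m³/s.
Pumping power P = QΔP = 0.00377·4.667e+05 = 1759 W = 1.76 kW.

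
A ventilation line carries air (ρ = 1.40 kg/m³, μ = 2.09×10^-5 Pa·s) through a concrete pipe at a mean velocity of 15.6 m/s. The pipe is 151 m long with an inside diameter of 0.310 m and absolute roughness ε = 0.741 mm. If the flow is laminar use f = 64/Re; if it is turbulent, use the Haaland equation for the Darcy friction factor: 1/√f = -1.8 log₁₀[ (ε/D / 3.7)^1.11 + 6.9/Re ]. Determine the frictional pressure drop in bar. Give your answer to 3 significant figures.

Reynolds number Re = ρVD/μ = 1.4 · 15.6 · 0.31 / 2.09e-05 = 3.239e+05.
Re > 4000 → turbulent. Relative roughness ε/D = 0.000741/0.31 = 0.00239. Haaland: 1/√f = -1.8 log₁₀[(0.00239/3.7)^1.11 + 6.9/3.239e+05] = -1.8 log₁₀[0.000288 + 2.13e-05] = 6.317, so f = 0.02506.
Darcy-Weisbach: ΔP = f(L/D)(ρV²/2) = 0.02506·(151/0.31)·(1.4·15.6²/2) = 0.02506·487.1·170.4 = 2079 Pa.
ΔP = 2079 Pa = 0.0208 bar.

ΔP ≈ 0.0208 bar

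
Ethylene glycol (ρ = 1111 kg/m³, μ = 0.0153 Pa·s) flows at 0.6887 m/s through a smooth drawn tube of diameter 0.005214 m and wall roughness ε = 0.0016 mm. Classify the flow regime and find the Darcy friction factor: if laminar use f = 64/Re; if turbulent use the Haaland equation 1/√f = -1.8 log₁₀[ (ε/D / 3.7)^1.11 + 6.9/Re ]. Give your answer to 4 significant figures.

f ≈ 0.2454

Re = ρVD/μ = 1111·0.6887·0.005214/0.0153 = 260.7.
Re < 2300 → laminar, so f = 64/Re = 0.2454 (roughness is irrelevant in laminar flow).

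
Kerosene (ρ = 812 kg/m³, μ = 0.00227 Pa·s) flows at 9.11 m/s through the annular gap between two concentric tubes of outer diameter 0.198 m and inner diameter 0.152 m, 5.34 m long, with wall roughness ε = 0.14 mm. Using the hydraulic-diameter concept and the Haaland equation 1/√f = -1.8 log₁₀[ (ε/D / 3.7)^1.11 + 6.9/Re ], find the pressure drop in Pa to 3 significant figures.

Hydraulic diameter D_h = 4A/P = D_o - D_i = 0.198 - 0.152 = 0.046 m.
Re = ρVD_h/μ = 812·9.11·0.046/0.00227 = 1.499e+05.
ε/D_h = 0.00014/0.046 = 0.00304; Haaland gives 1/√f = -1.8 log₁₀[0.000377+4.6e-05] = 6.073, so f = 0.02711.
ΔP = f(L/D_h)(ρV²/2) = 0.02711·5.34/0.046·3.369e+04 = 1.06e+05 Pa.

ΔP ≈ 106000 Pa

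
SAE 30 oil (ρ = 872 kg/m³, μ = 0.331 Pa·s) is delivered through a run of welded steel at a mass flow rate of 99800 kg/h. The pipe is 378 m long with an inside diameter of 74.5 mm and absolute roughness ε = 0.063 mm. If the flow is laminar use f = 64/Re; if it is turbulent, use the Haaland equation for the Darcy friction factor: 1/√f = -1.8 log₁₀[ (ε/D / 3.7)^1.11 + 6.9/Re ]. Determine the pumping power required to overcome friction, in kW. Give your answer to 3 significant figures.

ṁ = 99800 kg/h = 99800/3600 = 27.72 kg/s.
A = πD²/4 = π(0.0745)²/4 = 0.004359 m²; mean velocity V = ṁ/(ρA) = 27.72/(872 · 0.004359) = 7.293 m/s.
Reynolds number Re = ρVD/μ = 872 · 7.293 · 0.0745 / 0.331 = 1431.
Re < 2300 → laminar flow, so f = 64/Re = 64/1431 = 0.04471 (the turbulent correlation is not needed).
Darcy-Weisbach: ΔP = f(L/D)(ρV²/2) = 0.04471·(378/0.0745)·(872·7.293²/2) = 0.04471·5074·2.319e+04 = 5.261e+06 Pa.
Q = ṁ/ρ = 27.72/872 = 0.03179 m³/s.
Pumping power P = QΔP = 0.03179·5.261e+06 = 167300 W = 167 kW.

P ≈ 167 kW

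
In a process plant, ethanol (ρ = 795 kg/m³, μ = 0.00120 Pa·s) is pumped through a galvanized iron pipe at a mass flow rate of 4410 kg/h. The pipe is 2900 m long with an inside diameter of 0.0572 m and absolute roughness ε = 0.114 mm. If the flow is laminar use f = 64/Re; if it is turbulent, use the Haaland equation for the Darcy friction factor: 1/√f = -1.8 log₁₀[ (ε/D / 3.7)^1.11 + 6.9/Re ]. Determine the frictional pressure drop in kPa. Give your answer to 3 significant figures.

ΔP ≈ 209 kPa

ṁ = 4410 kg/h = 4410/3600 = 1.225 kg/s.
A = πD²/4 = π(0.0572)²/4 = 0.00257 m²; mean velocity V = ṁ/(ρA) = 1.225/(795 · 0.00257) = 0.5996 m/s.
Reynolds number Re = ρVD/μ = 795 · 0.5996 · 0.0572 / 0.0012 = 2.272e+04.
Re > 4000 → turbulent. Relative roughness ε/D = 0.000114/0.0572 = 0.00199. Haaland: 1/√f = -1.8 log₁₀[(0.00199/3.7)^1.11 + 6.9/2.272e+04] = -1.8 log₁₀[0.000235 + 0.000304] = 5.883, so f = 0.02889.
Darcy-Weisbach: ΔP = f(L/D)(ρV²/2) = 0.02889·(2900/0.0572)·(795·0.5996²/2) = 0.02889·5.07e+04·142.9 = 2.094e+05 Pa.
ΔP = 2.094e+05 Pa = 209 kPa.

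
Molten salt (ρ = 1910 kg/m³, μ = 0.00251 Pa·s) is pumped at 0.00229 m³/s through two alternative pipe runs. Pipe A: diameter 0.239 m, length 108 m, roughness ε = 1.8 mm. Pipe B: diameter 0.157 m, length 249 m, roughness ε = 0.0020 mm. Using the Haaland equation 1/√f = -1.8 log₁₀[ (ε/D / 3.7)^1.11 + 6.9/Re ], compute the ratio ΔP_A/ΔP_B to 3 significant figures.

ΔP_A/ΔP_B ≈ 0.0768

Pipe A: V = Q/A = 0.00229/0.04486 = 0.05104 m/s; Re = 9283; ε/D = 0.00753; Haaland → f = 0.04077; ΔP_A = f(L/D)(ρV²/2) = 45.85 Pa.
Pipe B: V = Q/A = 0.00229/0.01936 = 0.1183 m/s; Re = 1.413e+04; ε/D = 1.27e-05; Haaland → f = 0.02816; ΔP_B = f(L/D)(ρV²/2) = 596.8 Pa.
ΔP_A/ΔP_B = 45.85/596.8 = 0.0768.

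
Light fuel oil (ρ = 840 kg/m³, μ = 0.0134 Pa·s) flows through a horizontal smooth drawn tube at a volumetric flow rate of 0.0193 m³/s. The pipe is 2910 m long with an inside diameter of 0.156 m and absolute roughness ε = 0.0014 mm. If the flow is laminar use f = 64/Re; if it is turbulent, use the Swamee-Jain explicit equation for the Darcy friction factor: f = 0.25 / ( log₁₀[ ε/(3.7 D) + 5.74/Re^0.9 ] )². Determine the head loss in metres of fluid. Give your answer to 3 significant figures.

h_f ≈ 30.1 m

Cross-sectional area A = πD²/4 = π(0.156)²/4 = 0.01911 m²; mean velocity V = Q/A = 0.0193/0.01911 = 1.01 m/s.
Reynolds number Re = ρVD/μ = 840 · 1.01 · 0.156 / 0.0134 = 9875.
Re > 4000 → turbulent. Relative roughness ε/D = 1.4e-06/0.156 = 8.97e-06. Swamee-Jain: f = 0.25/(log₁₀[8.97e-06/3.7 + 5.74/9875^0.9])² = 0.25/(log₁₀[2.43e-06 + 0.00146])² = 0.25/(-2.835)² = 0.0311.
Darcy-Weisbach: ΔP = f(L/D)(ρV²/2) = 0.0311·(2910/0.156)·(840·1.01²/2) = 0.0311·1.865e+04·428.2 = 2.484e+05 Pa.
Head loss h_f = ΔP/(ρg) = 2.484e+05/(840·9.81) = 30.1 m.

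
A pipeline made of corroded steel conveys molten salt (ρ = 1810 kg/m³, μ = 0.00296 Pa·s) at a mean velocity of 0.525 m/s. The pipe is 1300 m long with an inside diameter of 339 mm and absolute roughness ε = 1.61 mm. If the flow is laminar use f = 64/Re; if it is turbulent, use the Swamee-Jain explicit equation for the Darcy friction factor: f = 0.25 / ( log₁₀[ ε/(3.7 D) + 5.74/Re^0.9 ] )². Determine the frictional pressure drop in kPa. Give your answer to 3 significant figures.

Reynolds number Re = ρVD/μ = 1810 · 0.525 · 0.339 / 0.00296 = 1.088e+05.
Re > 4000 → turbulent. Relative roughness ε/D = 0.00161/0.339 = 0.00475. Swamee-Jain: f = 0.25/(log₁₀[0.00475/3.7 + 5.74/1.088e+05^0.9])² = 0.25/(log₁₀[0.00128 + 0.000168])² = 0.25/(-2.838)² = 0.03104.
Darcy-Weisbach: ΔP = f(L/D)(ρV²/2) = 0.03104·(1300/0.339)·(1810·0.525²/2) = 0.03104·3835·249.4 = 2.969e+04 Pa.
ΔP = 2.969e+04 Pa = 29.7 kPa.

ΔP ≈ 29.7 kPa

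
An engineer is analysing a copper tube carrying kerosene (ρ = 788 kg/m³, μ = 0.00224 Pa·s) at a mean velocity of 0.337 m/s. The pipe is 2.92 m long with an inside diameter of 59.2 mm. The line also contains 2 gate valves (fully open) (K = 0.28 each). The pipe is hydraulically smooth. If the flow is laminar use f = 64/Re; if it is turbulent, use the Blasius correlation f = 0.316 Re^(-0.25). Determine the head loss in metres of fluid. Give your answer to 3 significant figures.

h_f ≈ 0.0131 m

Reynolds number Re = ρVD/μ = 788 · 0.337 · 0.0592 / 0.00224 = 7018.
Re > 4000 → turbulent. Smooth-pipe (Blasius): f = 0.316 Re^(-0.25) = 0.316/(7018)^0.25 = 0.03452.
Total minor-loss coefficient ΣK = 2·0.28 = 0.56.
ΔP = [f·L/D + ΣK]·(ρV²/2) = [0.03452·2.92/0.0592 + 0.56]·(788·0.337²/2) = [1.703 + 0.56]·44.75 = 101.3 Pa.
Head loss h_f = ΔP/(ρg) = 101.3/(788·9.81) = 0.0131 m.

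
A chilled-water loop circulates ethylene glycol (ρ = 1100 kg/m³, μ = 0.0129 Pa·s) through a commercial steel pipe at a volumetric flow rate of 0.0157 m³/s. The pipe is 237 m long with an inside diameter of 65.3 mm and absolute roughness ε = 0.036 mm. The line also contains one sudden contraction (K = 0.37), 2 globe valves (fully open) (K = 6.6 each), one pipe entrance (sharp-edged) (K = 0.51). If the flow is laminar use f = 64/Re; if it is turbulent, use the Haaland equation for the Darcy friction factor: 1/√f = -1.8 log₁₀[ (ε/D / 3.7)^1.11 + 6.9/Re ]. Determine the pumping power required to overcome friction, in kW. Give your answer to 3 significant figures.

Cross-sectional area A = πD²/4 = π(0.0653)²/4 = 0.003349 m²; mean velocity V = Q/A = 0.0157/0.003349 = 4.688 m/s.
Reynolds number Re = ρVD/μ = 1100 · 4.688 · 0.0653 / 0.0129 = 2.61e+04.
Re > 4000 → turbulent. Relative roughness ε/D = 3.6e-05/0.0653 = 0.000551. Haaland: 1/√f = -1.8 log₁₀[(0.000551/3.7)^1.11 + 6.9/2.61e+04] = -1.8 log₁₀[5.65e-05 + 0.000264] = 6.289, so f = 0.02529.
Total minor-loss coefficient ΣK = 1·0.37 + 2·6.6 + 1·0.51 = 14.1.
ΔP = [f·L/D + ΣK]·(ρV²/2) = [0.02529·237/0.0653 + 14.1]·(1100·4.688²/2) = [91.77 + 14.1]·1.209e+04 = 1.279e+06 Pa.
Pumping power P = QΔP = 0.0157·1.279e+06 = 20090 W = 20.1 kW.

P ≈ 20.1 kW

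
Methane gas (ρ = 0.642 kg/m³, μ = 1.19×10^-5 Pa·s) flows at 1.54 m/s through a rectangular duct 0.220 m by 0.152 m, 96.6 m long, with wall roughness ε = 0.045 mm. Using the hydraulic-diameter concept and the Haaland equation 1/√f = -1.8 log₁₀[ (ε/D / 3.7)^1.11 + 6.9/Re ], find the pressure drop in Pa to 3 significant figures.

ΔP ≈ 11.5 Pa

Hydraulic diameter D_h = 4A/P = 4·(0.22·0.152)/(2·(0.22+0.152)) = 0.1338/0.744 = 0.1798 m.
Re = ρVD_h/μ = 0.642·1.54·0.1798/1.19e-05 = 1.494e+04.
ε/D_h = 4.5e-05/0.1798 = 0.00025; Haaland gives 1/√f = -1.8 log₁₀[2.35e-05+0.000462] = 5.965, so f = 0.02811.
ΔP = f(L/D_h)(ρV²/2) = 0.02811·96.6/0.1798·0.7613 = 11.5 Pa.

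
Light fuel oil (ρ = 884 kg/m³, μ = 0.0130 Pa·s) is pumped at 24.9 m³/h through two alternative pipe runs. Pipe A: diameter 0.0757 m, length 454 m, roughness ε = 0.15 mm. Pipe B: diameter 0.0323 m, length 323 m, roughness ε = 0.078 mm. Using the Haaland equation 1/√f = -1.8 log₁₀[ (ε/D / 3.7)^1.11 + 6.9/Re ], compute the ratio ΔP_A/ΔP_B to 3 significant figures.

ΔP_A/ΔP_B ≈ 0.0230

Pipe A: V = Q/A = 0.006917/0.004501 = 1.537 m/s; Re = 7911; ε/D = 0.00198; Haaland → f = 0.03532; ΔP_A = f(L/D)(ρV²/2) = 2.211e+05 Pa.
Pipe B: V = Q/A = 0.006917/0.0008194 = 8.441 m/s; Re = 1.854e+04; ε/D = 0.00241; Haaland → f = 0.03056; ΔP_B = f(L/D)(ρV²/2) = 9.623e+06 Pa.
ΔP_A/ΔP_B = 2.211e+05/9.623e+06 = 0.0230.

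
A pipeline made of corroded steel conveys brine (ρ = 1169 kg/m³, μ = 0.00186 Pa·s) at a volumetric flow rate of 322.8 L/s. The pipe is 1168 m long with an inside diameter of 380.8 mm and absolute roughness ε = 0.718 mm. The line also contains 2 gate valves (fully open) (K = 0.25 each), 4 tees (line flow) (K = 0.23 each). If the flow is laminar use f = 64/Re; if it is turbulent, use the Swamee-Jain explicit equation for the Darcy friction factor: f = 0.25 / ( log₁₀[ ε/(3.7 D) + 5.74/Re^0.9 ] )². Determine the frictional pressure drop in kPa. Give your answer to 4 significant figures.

Q = 322.8 L/s = 322.8/1000 = 0.3228 m³/s.
Cross-sectional area A = πD²/4 = π(0.3808)²/4 = 0.1139 m²; mean velocity V = Q/A = 0.3228/0.1139 = 2.834 m/s.
Reynolds number Re = ρVD/μ = 1169 · 2.834 · 0.3808 / 0.00186 = 6.783e+05.
Re > 4000 → turbulent. Relative roughness ε/D = 0.000718/0.3808 = 0.00189. Swamee-Jain: f = 0.25/(log₁₀[0.00189/3.7 + 5.74/6.783e+05^0.9])² = 0.25/(log₁₀[0.00051 + 3.24e-05])² = 0.25/(-3.266)² = 0.02344.
Total minor-loss coefficient ΣK = 2·0.25 + 4·0.23 = 1.42.
ΔP = [f·L/D + ΣK]·(ρV²/2) = [0.02344·1168/0.3808 + 1.42]·(1169·2.834²/2) = [71.89 + 1.42]·4696 = 3.442e+05 Pa.
ΔP = 3.442e+05 Pa = 344.2 kPa.

ΔP ≈ 344.2 kPa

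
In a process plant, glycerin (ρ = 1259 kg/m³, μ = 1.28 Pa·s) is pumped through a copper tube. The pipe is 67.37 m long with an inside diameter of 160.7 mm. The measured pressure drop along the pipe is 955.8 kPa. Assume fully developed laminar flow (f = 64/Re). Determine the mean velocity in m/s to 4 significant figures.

For laminar flow, f = 64/Re with Re = ρVD/μ, so Darcy-Weisbach reduces to ΔP = 32μLV/D². Solving for V: V = ΔP·D²/(32μL) = 9.558e+05·(0.1607)²/(32·1.28·67.37) = 8.945 m/s.
Check: Re = ρVD/μ = 1259·8.945·0.1607/1.28 = 1414 < 2300, so the laminar assumption holds.

V ≈ 8.945 m/s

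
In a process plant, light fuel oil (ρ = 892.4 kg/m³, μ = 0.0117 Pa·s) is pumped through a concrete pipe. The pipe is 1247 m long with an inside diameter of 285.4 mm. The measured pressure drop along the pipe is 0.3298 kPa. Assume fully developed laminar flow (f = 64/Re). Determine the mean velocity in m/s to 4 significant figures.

For laminar flow, f = 64/Re with Re = ρVD/μ, so Darcy-Weisbach reduces to ΔP = 32μLV/D². Solving for V: V = ΔP·D²/(32μL) = 329.8·(0.2854)²/(32·0.0117·1247) = 0.05754 m/s.
Check: Re = ρVD/μ = 892.4·0.05754·0.2854/0.0117 = 1253 < 2300, so the laminar assumption holds.

V ≈ 0.05754 m/s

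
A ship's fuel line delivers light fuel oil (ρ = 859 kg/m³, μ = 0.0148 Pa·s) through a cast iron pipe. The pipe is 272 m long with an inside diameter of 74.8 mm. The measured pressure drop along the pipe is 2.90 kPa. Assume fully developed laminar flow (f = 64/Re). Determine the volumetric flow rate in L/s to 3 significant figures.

Q ≈ 0.553 L/s

For laminar flow, f = 64/Re with Re = ρVD/μ, so Darcy-Weisbach reduces to ΔP = 32μLV/D². Solving for V: V = ΔP·D²/(32μL) = 2900·(0.0748)²/(32·0.0148·272) = 0.126 m/s.
Check: Re = ρVD/μ = 859·0.126·0.0748/0.0148 = 546.8 < 2300, so the laminar assumption holds.
Q = V·A = 0.126·(π/4·0.0748²) = 0.0005535 m³/s = 0.553 L/s.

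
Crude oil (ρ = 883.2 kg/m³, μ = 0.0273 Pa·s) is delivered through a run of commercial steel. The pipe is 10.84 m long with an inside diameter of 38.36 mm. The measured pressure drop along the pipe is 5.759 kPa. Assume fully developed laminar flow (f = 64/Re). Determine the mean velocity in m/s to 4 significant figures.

V ≈ 0.8949 m/s

For laminar flow, f = 64/Re with Re = ρVD/μ, so Darcy-Weisbach reduces to ΔP = 32μLV/D². Solving for V: V = ΔP·D²/(32μL) = 5759·(0.03836)²/(32·0.0273·10.84) = 0.8949 m/s.
Check: Re = ρVD/μ = 883.2·0.8949·0.03836/0.0273 = 1111 < 2300, so the laminar assumption holds.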